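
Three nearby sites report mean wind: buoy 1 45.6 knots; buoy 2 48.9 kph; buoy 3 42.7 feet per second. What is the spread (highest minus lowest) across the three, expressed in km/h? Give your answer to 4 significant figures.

buoy 1: 45.6 kt = 84.4512 km/h.
buoy 3: 42.7 ft/s = 46.8539 km/h.
Spread: 84.4512 − 46.8539 = 37.60 km/h.

37.60 km/h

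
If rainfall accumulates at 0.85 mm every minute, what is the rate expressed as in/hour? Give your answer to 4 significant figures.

2.008 in/hour

0.85 mm/minute × 0.0393701 in/mm × 60 minute/hour = 2.008 in/hour.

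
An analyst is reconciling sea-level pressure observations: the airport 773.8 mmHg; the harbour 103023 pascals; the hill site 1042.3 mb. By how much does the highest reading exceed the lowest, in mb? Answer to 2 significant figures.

12 mb

the airport: 773.8 mmHg = 1031.65 mb.
the harbour: 103023 Pa = 1030.23 mb.
Spread: 1042.30 − 1030.23 = 12 mb.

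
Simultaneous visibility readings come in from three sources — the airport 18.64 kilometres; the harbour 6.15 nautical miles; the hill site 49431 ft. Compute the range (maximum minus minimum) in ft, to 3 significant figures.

the airport: 18.64 km = 61154.86 ft.
the harbour: 6.15 nmi = 37368.11 ft.
Spread: 61154.86 − 37368.11 = 23800 ft.

23800 ft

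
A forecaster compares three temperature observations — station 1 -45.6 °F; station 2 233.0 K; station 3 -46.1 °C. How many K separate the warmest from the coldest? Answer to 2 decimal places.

5.95 K

station 1: -45.6 °F = -43.111 °C.
station 2: 233.0 K = -40.150 °C.
Spread: (-40.150) − (-46.100) = 5.950 °C.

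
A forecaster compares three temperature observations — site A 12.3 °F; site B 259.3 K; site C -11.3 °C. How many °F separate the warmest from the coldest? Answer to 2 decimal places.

5.23 °F

site A: 12.3 °F = -10.944 °C.
site B: 259.3 K = -13.850 °C.
Spread: (-10.944) − (-13.850) = 2.906 °C = 5.23 °F.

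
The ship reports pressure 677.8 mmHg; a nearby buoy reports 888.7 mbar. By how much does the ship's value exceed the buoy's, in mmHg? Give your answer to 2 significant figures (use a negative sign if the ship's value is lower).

11 mmHg

the buoy: 888.7 mb = 666.58 mmHg.
Difference: 677.80 − 666.58 = 11 mmHg.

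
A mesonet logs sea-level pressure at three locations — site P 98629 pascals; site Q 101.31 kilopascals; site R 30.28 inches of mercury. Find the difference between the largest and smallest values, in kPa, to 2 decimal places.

site P: 98629 Pa = 98.6290 kPa.
site R: 30.28 inHg = 102.5399 kPa.
Spread: 102.5399 − 98.6290 = 3.91 kPa.

3.91 kPa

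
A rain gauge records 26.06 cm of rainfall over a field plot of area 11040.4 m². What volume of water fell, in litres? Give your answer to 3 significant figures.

Depth: 26.06 cm × 10 = 260.6 mm.
1 mm over 1 m² is 1 L, so volume = 260.6 × 11040.4 = 2877128.2 L ≈ 2880000 L.

2880000 litres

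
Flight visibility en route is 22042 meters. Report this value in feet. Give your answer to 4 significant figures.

72320 ft

1 m = 3.28084 ft, so 22042 × 3.28084 = 72320 ft.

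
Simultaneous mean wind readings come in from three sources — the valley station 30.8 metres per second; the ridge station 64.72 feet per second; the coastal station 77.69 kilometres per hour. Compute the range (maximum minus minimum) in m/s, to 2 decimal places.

the ridge station: 64.72 ft/s = 19.7267 m/s.
the coastal station: 77.69 km/h = 21.5806 m/s.
Spread: 30.8000 − 19.7267 = 11.07 m/s.

11.07 m/s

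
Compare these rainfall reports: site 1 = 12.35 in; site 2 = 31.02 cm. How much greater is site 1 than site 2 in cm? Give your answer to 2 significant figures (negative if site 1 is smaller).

site 1: 12.35 in = 31.3690 cm.
Difference: 31.3690 − 31.0200 = 0.35 cm.

0.35 cm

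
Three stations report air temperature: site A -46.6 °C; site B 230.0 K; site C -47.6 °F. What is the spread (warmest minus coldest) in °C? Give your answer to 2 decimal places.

3.45 °C

site B: 230.0 K = -43.150 °C.
site C: -47.6 °F = -44.222 °C.
Spread: (-43.150) − (-46.600) = 3.450 °C.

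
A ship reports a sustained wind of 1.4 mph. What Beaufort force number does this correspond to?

1.4 mph = 0.6 m/s, which is Beaufort 1 (light air, 0.3–1.5 m/s).

Beaufort force 1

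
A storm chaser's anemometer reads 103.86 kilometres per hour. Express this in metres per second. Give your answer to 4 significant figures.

1 km/h = 0.277778 m/s, so 103.86 × 0.277778 = 28.85 m/s.

28.85 m/s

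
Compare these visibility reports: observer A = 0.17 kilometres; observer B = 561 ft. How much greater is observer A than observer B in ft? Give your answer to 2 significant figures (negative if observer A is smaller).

observer A: 0.17 km = 557.743 ft.
Difference: 557.743 − 561.000 = -3.3 ft.

-3.3 ft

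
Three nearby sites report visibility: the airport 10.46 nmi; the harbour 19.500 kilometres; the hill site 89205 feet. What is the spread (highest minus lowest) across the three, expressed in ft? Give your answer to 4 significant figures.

25650 ft

the airport: 10.46 nmi = 63556.17 ft.
the harbour: 19.500 km = 63976.38 ft.
Spread: 89205.00 − 63556.17 = 25650 ft.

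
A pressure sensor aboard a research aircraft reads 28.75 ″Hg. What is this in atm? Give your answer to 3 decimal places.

1 inHg = 0.0334211 atm, so 28.75 × 0.0334211 = 0.961 atm.

0.961 atm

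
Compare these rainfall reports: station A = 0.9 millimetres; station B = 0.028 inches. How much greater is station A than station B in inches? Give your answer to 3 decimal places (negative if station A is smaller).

0.007 in

station A: 0.9 mm = 0.03543 in.
Difference: 0.03543 − 0.02800 = 0.007 in.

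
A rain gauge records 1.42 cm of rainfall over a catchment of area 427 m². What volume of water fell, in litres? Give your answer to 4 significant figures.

Depth: 1.42 cm × 10 = 14.2 mm.
1 mm over 1 m² is 1 L, so volume = 14.2 × 427 = 6063.4 L ≈ 6063 L.

6063 litres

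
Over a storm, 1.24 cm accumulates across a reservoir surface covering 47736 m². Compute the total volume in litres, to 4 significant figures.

591900 litres

Depth: 1.24 cm × 10 = 12.4 mm.
1 mm over 1 m² is 1 L, so volume = 12.4 × 47736 = 591926.4 L ≈ 591900 L.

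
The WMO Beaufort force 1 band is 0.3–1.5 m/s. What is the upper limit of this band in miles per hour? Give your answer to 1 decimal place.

3.4 mph

0.3–1.5 m/s × 2.237 = 0.7–3.4 mph.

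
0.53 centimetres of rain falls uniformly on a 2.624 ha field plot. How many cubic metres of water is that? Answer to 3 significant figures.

139 cubic metres

Depth: 0.53 cm × 10 = 5.3 mm.
Area: 2.624 ha = 26240 m².
1 mm over 1 m² is 1 L, so volume = 5.3 × 26240 = 139072 L = 139 m³.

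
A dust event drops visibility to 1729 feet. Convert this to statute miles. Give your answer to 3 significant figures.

0.327 SM

1 ft = 0.000189394 SM, so 1729 × 0.000189394 = 0.327 SM.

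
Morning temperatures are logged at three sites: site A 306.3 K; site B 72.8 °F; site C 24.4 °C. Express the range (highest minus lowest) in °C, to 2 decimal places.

10.48 °C

site A: 306.3 K = 33.150 °C.
site B: 72.8 °F = 22.667 °C.
Spread: 33.150 − 22.667 = 10.483 °C.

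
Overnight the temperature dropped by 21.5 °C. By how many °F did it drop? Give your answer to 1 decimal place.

38.7 °F

For a temperature change the 32° offset cancels: Δ°F = 21.5 × 1.8 = 38.7 °F.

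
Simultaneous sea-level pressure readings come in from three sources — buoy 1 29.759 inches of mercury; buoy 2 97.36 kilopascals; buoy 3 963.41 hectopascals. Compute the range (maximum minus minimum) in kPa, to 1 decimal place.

4.4 kPa

buoy 1: 29.759 inHg = 100.776 kPa.
buoy 3: 963.41 hPa = 96.341 kPa.
Spread: 100.776 − 96.341 = 4.4 kPa.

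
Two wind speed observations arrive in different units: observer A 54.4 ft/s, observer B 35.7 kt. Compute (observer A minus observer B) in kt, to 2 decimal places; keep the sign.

-3.47 kt

observer A: 54.4 ft/s = 32.2311 kt.
Difference: 32.2311 − 35.7000 = -3.47 kt.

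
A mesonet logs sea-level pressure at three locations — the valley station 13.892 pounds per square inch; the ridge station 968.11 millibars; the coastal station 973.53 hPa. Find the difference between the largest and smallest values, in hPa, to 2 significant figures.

16 hPa

the valley station: 13.892 psi = 957.82 hPa.
the ridge station: 968.11 mb = 968.11 hPa.
Spread: 973.53 − 957.82 = 16 hPa.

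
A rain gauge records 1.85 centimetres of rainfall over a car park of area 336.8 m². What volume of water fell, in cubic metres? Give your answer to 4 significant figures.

6.231 cubic metres

Depth: 1.85 cm × 10 = 18.5 mm.
1 mm over 1 m² is 1 L, so volume = 18.5 × 336.8 = 6230.8 L = 6.231 m³.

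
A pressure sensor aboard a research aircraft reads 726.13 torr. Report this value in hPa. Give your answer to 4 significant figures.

1 mmHg = 1.33322 hPa, so 726.13 × 1.33322 = 968.1 hPa.

968.1 hPa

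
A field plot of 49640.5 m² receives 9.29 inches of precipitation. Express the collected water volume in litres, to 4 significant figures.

11710000 litres

Depth: 9.29 in × 25.4 = 235.966 mm.
1 mm over 1 m² is 1 L, so volume = 235.966 × 49640.5 = 11713470 L ≈ 11710000 L.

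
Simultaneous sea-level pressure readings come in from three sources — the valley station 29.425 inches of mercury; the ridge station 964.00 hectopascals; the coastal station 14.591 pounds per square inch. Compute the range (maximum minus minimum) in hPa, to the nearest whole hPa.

the valley station: 29.425 inHg = 996.44 hPa.
the coastal station: 14.591 psi = 1006.01 hPa.
Spread: 1006.01 − 964.00 = 42 hPa.

42 hPa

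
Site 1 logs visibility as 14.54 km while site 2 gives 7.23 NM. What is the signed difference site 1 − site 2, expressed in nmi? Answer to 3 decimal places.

site 1: 14.54 km = 7.85097 nmi.
Difference: 7.85097 − 7.23000 = 0.621 nmi.

0.621 nmi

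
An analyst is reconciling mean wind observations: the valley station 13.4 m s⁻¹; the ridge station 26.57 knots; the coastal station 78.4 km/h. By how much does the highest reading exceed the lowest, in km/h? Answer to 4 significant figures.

the valley station: 13.4 m/s = 48.2400 km/h.
the ridge station: 26.57 kt = 49.2076 km/h.
Spread: 78.4000 − 48.2400 = 30.16 km/h.

30.16 km/h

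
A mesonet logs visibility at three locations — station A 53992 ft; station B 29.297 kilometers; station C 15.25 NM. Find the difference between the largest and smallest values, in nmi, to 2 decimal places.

6.93 nmi

station A: 53992 ft = 8.8859 nmi.
station B: 29.297 km = 15.8191 nmi.
Spread: 15.8191 − 8.8859 = 6.93 nmi.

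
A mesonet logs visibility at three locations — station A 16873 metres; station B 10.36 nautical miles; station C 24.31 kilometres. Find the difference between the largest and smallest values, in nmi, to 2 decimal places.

4.02 nmi

station A: 16873 m = 9.1107 nmi.
station C: 24.31 km = 13.1263 nmi.
Spread: 13.1263 − 9.1107 = 4.02 nmi.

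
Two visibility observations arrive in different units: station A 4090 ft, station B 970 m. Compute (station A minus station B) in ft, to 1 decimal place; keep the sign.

907.6 ft

station B: 970 m = 3182.415 ft.
Difference: 4090.000 − 3182.415 = 907.6 ft.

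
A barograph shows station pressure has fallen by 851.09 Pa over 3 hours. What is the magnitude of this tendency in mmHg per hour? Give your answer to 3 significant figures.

2.13 mmHg per hour

851.09 Pa / 3 h × 0.00750062 mmHg/Pa = 2.13 mmHg/h.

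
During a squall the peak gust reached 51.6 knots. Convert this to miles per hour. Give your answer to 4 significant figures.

1 kt = 1.15078 mph, so 51.6 × 1.15078 = 59.38 mph.

59.38 mph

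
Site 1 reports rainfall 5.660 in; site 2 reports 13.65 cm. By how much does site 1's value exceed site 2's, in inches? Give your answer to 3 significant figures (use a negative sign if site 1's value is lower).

0.286 in

site 2: 13.65 cm = 5.37402 in.
Difference: 5.66000 − 5.37402 = 0.286 in.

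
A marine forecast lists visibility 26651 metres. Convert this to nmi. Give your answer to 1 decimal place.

14.4 nmi

1 m = 0.000539957 nmi, so 26651 × 0.000539957 = 14.4 nmi.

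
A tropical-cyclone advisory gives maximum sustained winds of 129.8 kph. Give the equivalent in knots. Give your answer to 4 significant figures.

70.09 kt

1 km/h = 0.539957 kt, so 129.8 × 0.539957 = 70.09 kt.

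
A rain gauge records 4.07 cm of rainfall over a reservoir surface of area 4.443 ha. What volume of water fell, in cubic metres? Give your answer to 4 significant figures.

Depth: 4.07 cm × 10 = 40.7 mm.
Area: 4.443 ha = 44430 m².
1 mm over 1 m² is 1 L, so volume = 40.7 × 44430 = 1808301 L = 1808 m³.

1808 cubic metres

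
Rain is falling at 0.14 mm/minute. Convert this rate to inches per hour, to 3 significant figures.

0.14 mm/minute × 0.0393701 in/mm × 60 minute/hour = 0.331 in/hour.

0.331 in/hour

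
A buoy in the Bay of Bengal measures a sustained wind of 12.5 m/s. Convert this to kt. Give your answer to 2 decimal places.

1 m/s = 1.94384 kt, so 12.5 × 1.94384 = 24.30 kt.

24.30 kt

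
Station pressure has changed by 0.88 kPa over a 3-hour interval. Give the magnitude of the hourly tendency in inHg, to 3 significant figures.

0.0866 inHg per hour

0.88 kPa / 3 h × 0.2953 inHg/kPa = 0.0866 inHg/h.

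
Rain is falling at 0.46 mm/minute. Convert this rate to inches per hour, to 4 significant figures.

1.087 in/hour

0.46 mm/minute × 0.0393701 in/mm × 60 minute/hour = 1.087 in/hour.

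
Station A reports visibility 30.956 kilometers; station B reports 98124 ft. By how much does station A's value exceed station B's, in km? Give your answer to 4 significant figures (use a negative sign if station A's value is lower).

1.048 km

station B: 98124 ft = 29.90820 km.
Difference: 30.95600 − 29.90820 = 1.048 km.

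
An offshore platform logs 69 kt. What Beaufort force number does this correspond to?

69 kt lies in the Beaufort 12 band (hurricane force, ≥64 kt).

Beaufort force 12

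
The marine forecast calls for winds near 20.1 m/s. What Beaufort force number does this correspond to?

20.1 m/s lies in the Beaufort 8 band (gale, 17.2–20.7 m/s).

Beaufort force 8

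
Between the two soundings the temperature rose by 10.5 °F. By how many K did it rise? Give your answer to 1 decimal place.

5.8 K

For a temperature change the 32° offset cancels: ΔK = 10.5 × 0.5556 = 5.8 K.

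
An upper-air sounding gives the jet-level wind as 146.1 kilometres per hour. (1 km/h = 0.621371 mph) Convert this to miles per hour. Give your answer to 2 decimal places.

1 km/h = 0.621371 mph, so 146.1 × 0.621371 = 90.78 mph.

90.78 mph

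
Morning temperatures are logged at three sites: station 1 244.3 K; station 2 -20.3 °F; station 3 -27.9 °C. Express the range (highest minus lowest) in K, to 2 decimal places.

station 1: 244.3 K = -28.850 °C.
station 2: -20.3 °F = -29.056 °C.
Spread: (-27.900) − (-29.056) = 1.156 °C.

1.16 K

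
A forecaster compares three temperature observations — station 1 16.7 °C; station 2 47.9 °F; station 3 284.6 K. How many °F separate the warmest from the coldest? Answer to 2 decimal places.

station 2: 47.9 °F = 8.833 °C.
station 3: 284.6 K = 11.450 °C.
Spread: 16.700 − 8.833 = 7.867 °C = 14.16 °F.

14.16 °F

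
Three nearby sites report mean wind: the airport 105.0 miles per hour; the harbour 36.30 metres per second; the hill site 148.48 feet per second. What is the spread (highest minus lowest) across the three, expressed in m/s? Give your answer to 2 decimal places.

10.64 m/s

the airport: 105.0 mph = 46.9392 m/s.
the hill site: 148.48 ft/s = 45.2567 m/s.
Spread: 46.9392 − 36.3000 = 10.64 m/s.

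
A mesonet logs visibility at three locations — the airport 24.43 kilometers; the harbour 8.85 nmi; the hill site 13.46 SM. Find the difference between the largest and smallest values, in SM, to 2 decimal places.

5.00 SM

the airport: 24.43 km = 15.1801 SM.
the harbour: 8.85 nmi = 10.1844 SM.
Spread: 15.1801 − 10.1844 = 5.00 SM.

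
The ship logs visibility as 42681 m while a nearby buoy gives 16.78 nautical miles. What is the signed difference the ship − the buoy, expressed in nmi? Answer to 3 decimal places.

6.266 nmi

the ship: 42681 m = 23.04590 nmi.
Difference: 23.04590 − 16.78000 = 6.266 nmi.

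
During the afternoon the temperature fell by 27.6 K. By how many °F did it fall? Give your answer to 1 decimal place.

49.7 °F

A change of 1 °C equals a change of 1.8 °F: Δ°F = 27.6 × 1.8 = 49.7 °F.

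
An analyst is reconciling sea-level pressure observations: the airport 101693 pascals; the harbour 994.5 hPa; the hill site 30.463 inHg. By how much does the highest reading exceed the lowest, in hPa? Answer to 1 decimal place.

37.1 hPa

the airport: 101693 Pa = 1016.930 hPa.
the hill site: 30.463 inHg = 1031.596 hPa.
Spread: 1031.596 − 994.500 = 37.1 hPa.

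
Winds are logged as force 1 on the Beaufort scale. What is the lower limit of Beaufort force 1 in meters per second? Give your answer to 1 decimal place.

0.3 m/s

Beaufort 1 (light air) spans 0.3–1.5 m/s.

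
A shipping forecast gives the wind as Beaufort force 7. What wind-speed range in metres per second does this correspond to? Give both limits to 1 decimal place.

Beaufort 7 (near gale) spans 13.9–17.1 m/s.

13.9 to 17.1 m/s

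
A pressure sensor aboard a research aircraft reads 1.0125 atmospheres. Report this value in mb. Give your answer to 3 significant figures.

1 atm = 1013.25 mb, so 1.0125 × 1013.25 = 1030 mb.

1030 mb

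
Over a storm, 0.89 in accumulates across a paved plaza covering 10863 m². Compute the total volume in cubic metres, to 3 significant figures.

246 cubic metres

Depth: 0.89 in × 25.4 = 22.606 mm.
1 mm over 1 m² is 1 L, so volume = 22.606 × 10863 = 245568.98 L = 246 m³.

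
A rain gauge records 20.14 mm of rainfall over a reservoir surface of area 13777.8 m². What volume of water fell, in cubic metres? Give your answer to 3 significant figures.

1 mm over 1 m² is 1 L, so volume = 20.14 × 13777.8 = 277484.89 L = 277 m³.

277 cubic metres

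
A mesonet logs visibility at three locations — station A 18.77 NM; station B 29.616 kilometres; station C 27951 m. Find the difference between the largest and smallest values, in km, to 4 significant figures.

station A: 18.77 nmi = 34.76204 km.
station C: 27951 m = 27.95100 km.
Spread: 34.76204 − 27.95100 = 6.811 km.

6.811 km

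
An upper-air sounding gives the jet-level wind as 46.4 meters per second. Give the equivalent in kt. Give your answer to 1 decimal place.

90.2 kt

1 m/s = 1.94384 kt, so 46.4 × 1.94384 = 90.2 kt.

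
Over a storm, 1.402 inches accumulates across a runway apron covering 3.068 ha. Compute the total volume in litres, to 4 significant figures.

1093000 litres

Depth: 1.402 in × 25.4 = 35.6108 mm.
Area: 3.068 ha = 30680 m².
1 mm over 1 m² is 1 L, so volume = 35.6108 × 30680 = 1092539.3 L ≈ 1093000 L.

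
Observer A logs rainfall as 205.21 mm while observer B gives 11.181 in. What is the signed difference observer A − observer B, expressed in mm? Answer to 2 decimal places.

observer B: 11.181 in = 283.9974 mm.
Difference: 205.2100 − 283.9974 = -78.79 mm.

-78.79 mm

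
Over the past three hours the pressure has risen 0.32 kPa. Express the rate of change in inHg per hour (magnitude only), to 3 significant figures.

0.32 kPa / 3 h × 0.2953 inHg/kPa = 0.0315 inHg/h.

0.0315 inHg per hour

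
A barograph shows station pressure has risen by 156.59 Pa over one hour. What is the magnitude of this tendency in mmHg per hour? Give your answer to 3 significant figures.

156.59 Pa / 1 h × 0.00750062 mmHg/Pa = 1.17 mmHg/h.

1.17 mmHg per hour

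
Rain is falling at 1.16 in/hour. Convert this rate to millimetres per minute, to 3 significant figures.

1.16 in/hour × 25.4 mm/in × 0.0166667 hour/minute = 0.491 mm/minute.

0.491 mm/minute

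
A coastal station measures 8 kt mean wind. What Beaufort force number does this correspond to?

Beaufort force 3

8 kt lies in the Beaufort 3 band (gentle breeze, 7–10 kt).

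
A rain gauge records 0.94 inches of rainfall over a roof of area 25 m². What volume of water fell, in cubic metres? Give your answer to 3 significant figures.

Depth: 0.94 in × 25.4 = 23.876 mm.
1 mm over 1 m² is 1 L, so volume = 23.876 × 25 = 596.9 L = 0.597 m³.

0.597 cubic metres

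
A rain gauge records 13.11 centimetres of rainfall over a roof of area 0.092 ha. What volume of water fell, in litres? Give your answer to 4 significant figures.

120600 litres

Depth: 13.11 cm × 10 = 131.1 mm.
Area: 0.092 ha = 920 m².
1 mm over 1 m² is 1 L, so volume = 131.1 × 920 = 120612 L ≈ 120600 L.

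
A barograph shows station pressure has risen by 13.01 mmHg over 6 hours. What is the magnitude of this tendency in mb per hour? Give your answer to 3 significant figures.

13.01 mmHg / 6 h × 1.33322 mb/mmHg = 2.89 mb/h.

2.89 mb per hour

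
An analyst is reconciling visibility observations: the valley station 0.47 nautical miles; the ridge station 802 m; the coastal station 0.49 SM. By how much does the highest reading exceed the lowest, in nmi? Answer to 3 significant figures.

0.0442 nmi

the ridge station: 802 m = 0.433045 nmi.
the coastal station: 0.49 SM = 0.425798 nmi.
Spread: 0.470000 − 0.425798 = 0.0442 nmi.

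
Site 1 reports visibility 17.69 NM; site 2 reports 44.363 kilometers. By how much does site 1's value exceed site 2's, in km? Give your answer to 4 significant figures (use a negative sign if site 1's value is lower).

site 1: 17.69 nmi = 32.7619 km.
Difference: 32.7619 − 44.3630 = -11.60 km.

-11.60 km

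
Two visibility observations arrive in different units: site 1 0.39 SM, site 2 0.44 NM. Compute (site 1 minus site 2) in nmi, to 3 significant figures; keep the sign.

site 1: 0.39 SM = 0.33890 nmi.
Difference: 0.33890 − 0.44000 = -0.101 nmi.

-0.101 nmi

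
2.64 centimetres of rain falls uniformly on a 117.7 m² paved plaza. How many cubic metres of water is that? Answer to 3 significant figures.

Depth: 2.64 cm × 10 = 26.4 mm.
1 mm over 1 m² is 1 L, so volume = 26.4 × 117.7 = 3107.28 L = 3.11 m³.

3.11 cubic metres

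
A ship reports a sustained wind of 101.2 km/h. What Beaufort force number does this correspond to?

Beaufort force 10

101.2 km/h = 28.1 m/s, which is Beaufort 10 (storm, 24.5–28.4 m/s).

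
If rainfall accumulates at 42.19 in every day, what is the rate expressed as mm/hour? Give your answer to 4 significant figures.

44.65 mm/hour

42.19 in/day × 25.4 mm/in × 0.0416667 day/hour = 44.65 mm/hour.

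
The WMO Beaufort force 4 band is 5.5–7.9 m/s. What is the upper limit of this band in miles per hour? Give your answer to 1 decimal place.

17.7 mph

5.5–7.9 m/s × 2.237 = 12.3–17.7 mph.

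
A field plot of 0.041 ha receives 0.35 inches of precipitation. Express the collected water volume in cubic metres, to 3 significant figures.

Depth: 0.35 in × 25.4 = 8.89 mm.
Area: 0.041 ha = 410 m².
1 mm over 1 m² is 1 L, so volume = 8.89 × 410 = 3644.9 L = 3.64 m³.

3.64 cubic metres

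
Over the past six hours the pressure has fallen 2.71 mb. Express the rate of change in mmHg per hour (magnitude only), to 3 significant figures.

0.339 mmHg per hour

2.71 mb / 6 h × 0.750062 mmHg/mb = 0.339 mmHg/h.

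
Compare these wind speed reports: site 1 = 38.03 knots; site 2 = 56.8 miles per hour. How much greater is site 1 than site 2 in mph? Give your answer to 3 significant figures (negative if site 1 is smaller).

site 1: 38.03 kt = 43.764 mph.
Difference: 43.764 − 56.800 = -13.0 mph.

-13.0 mph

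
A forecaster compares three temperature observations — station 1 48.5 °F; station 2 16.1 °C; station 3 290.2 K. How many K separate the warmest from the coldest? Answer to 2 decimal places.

7.88 K

station 1: 48.5 °F = 9.167 °C.
station 3: 290.2 K = 17.050 °C.
Spread: 17.050 − 9.167 = 7.883 °C.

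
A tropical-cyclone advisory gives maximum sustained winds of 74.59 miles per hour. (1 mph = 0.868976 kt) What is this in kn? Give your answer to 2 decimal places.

64.82 kt

1 mph = 0.868976 kt, so 74.59 × 0.868976 = 64.82 kt.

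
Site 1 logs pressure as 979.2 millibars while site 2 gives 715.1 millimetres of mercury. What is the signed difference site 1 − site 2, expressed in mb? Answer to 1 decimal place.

site 2: 715.1 mmHg = 953.388 mb.
Difference: 979.200 − 953.388 = 25.8 mb.

25.8 mb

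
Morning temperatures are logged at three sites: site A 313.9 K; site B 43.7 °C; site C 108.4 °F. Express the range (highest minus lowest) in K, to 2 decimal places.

site A: 313.9 K = 40.750 °C.
site C: 108.4 °F = 42.444 °C.
Spread: 43.700 − 40.750 = 2.950 °C.

2.95 K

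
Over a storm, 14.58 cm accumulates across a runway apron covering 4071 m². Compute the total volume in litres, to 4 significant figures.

593600 litres

Depth: 14.58 cm × 10 = 145.8 mm.
1 mm over 1 m² is 1 L, so volume = 145.8 × 4071 = 593551.8 L ≈ 593600 L.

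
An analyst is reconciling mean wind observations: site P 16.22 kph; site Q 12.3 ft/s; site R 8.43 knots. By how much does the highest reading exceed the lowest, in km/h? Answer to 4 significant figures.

site Q: 12.3 ft/s = 13.49654 km/h.
site R: 8.43 kt = 15.61236 km/h.
Spread: 16.22000 − 13.49654 = 2.723 km/h.

2.723 km/h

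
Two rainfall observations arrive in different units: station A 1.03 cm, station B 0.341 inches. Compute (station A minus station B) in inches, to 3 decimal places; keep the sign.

station A: 1.03 cm = 0.40551 in.
Difference: 0.40551 − 0.34100 = 0.065 in.

0.065 in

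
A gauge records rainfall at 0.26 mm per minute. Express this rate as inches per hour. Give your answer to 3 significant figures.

0.26 mm/minute × 0.0393701 in/mm × 60 minute/hour = 0.614 in/hour.

0.614 in/hour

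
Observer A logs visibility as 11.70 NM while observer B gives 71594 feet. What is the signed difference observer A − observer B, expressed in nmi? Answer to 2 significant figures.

observer B: 71594 ft = 11.78286 nmi.
Difference: 11.70000 − 11.78286 = -0.083 nmi.

-0.083 nmi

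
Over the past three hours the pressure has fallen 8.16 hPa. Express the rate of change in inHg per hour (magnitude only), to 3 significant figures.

0.0803 inHg per hour

8.16 hPa / 3 h × 0.02953 inHg/hPa = 0.0803 inHg/h.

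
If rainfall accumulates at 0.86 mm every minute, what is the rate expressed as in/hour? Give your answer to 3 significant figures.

0.86 mm/minute × 0.0393701 in/mm × 60 minute/hour = 2.03 in/hour.

2.03 in/hour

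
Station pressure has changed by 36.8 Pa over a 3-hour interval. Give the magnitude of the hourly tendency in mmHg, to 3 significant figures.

36.8 Pa / 3 h × 0.00750062 mmHg/Pa = 0.0920 mmHg/h.

0.0920 mmHg per hour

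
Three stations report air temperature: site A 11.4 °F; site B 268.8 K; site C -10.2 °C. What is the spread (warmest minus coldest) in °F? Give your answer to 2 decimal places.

12.77 °F

site A: 11.4 °F = -11.444 °C.
site B: 268.8 K = -4.350 °C.
Spread: (-4.350) − (-11.444) = 7.094 °C = 12.77 °F.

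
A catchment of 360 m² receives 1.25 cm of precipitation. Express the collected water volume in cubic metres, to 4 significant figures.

4.500 cubic metres

Depth: 1.25 cm × 10 = 12.5 mm.
1 mm over 1 m² is 1 L, so volume = 12.5 × 360 = 4500 L = 4.500 m³.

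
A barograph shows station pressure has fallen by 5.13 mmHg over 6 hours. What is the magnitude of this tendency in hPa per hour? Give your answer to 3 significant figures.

5.13 mmHg / 6 h × 1.33322 hPa/mmHg = 1.14 hPa/h.

1.14 hPa per hour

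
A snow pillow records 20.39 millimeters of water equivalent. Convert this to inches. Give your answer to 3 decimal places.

1 mm = 0.0393701 in, so 20.39 × 0.0393701 = 0.803 in.

0.803 in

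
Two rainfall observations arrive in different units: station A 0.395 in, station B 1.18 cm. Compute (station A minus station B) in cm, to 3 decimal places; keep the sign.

-0.177 cm

station A: 0.395 in = 1.00330 cm.
Difference: 1.00330 − 1.18000 = -0.177 cm.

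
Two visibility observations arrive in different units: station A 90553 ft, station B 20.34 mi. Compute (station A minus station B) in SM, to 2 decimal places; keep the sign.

-3.19 SM

station A: 90553 ft = 17.1502 SM.
Difference: 17.1502 − 20.3400 = -3.19 SM.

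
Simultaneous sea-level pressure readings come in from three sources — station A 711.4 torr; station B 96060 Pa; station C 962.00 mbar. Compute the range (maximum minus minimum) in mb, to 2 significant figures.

14 mb

station A: 711.4 mmHg = 948.46 mb.
station B: 96060 Pa = 960.60 mb.
Spread: 962.00 − 948.46 = 14 mb.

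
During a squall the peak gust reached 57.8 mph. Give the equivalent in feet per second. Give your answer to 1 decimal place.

1 mph = 1.46667 ft/s, so 57.8 × 1.46667 = 84.8 ft/s.

84.8 ft/s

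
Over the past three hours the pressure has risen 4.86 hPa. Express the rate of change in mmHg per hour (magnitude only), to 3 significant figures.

4.86 hPa / 3 h × 0.750062 mmHg/hPa = 1.22 mmHg/h.

1.22 mmHg per hour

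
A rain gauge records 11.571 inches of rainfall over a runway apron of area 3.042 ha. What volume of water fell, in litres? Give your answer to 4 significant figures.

8941000 litres

Depth: 11.571 in × 25.4 = 293.9034 mm.
Area: 3.042 ha = 30420 m².
1 mm over 1 m² is 1 L, so volume = 293.9034 × 30420 = 8940541.4 L ≈ 8941000 L.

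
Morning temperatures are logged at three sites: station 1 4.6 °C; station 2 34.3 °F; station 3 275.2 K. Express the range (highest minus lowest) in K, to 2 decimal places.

station 2: 34.3 °F = 1.278 °C.
station 3: 275.2 K = 2.050 °C.
Spread: 4.600 − 1.278 = 3.322 °C.

3.32 K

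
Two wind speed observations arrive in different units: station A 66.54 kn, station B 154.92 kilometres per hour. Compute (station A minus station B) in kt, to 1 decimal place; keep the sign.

station B: 154.92 km/h = 83.650 kt.
Difference: 66.540 − 83.650 = -17.1 kt.

-17.1 kt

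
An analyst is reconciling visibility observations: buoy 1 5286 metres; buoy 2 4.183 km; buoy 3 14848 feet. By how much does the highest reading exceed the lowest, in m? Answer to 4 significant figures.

1103 m

buoy 2: 4.183 km = 4183.00 m.
buoy 3: 14848 ft = 4525.67 m.
Spread: 5286.00 − 4183.00 = 1103 m.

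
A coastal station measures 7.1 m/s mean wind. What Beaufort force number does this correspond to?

Beaufort force 4

7.1 m/s lies in the Beaufort 4 band (moderate breeze, 5.5–7.9 m/s).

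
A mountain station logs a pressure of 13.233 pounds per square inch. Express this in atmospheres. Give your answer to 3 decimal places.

1 psi = 0.068046 atm, so 13.233 × 0.068046 = 0.900 atm.

0.900 atm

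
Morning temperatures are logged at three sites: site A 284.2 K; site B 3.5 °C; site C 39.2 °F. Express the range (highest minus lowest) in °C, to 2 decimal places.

site A: 284.2 K = 11.050 °C.
site C: 39.2 °F = 4.000 °C.
Spread: 11.050 − 3.500 = 7.550 °C.

7.55 °C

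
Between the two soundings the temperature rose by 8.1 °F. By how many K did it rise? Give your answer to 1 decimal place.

4.5 K

A change of 1 °C equals a change of 1.8 °F: ΔK = 8.1 × 0.5556 = 4.5 K.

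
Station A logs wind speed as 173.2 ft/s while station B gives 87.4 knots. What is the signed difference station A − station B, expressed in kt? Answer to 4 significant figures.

station A: 173.2 ft/s = 102.6182 kt.
Difference: 102.6182 − 87.4000 = 15.22 kt.

15.22 kt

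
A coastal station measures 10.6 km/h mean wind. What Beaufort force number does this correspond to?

10.6 km/h = 2.9 m/s, which is Beaufort 2 (light breeze, 1.6–3.3 m/s).

Beaufort force 2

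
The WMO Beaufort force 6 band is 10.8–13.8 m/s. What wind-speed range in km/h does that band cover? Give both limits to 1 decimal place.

38.9 to 49.7 km/h

10.8–13.8 m/s × 3.6 = 38.9–49.7 km/h.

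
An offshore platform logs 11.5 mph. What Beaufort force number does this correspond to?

11.5 mph = 5.1 m/s, which is Beaufort 3 (gentle breeze, 3.4–5.4 m/s).

Beaufort force 3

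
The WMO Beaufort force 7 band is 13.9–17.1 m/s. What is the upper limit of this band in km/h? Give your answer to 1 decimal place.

61.6 km/h

13.9–17.1 m/s × 3.6 = 50.0–61.6 km/h.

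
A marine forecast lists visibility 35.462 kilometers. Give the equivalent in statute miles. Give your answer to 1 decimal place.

1 km = 0.621371 SM, so 35.462 × 0.621371 = 22.0 SM.

22.0 SM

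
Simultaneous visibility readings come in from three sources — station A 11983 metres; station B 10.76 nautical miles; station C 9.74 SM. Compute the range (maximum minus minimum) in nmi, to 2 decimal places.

4.29 nmi

station A: 11983 m = 6.4703 nmi.
station C: 9.74 SM = 8.4638 nmi.
Spread: 10.7600 − 6.4703 = 4.29 nmi.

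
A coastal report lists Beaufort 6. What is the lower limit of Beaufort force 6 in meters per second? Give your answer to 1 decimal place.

Beaufort 6 (strong breeze) spans 10.8–13.8 m/s.

10.8 m/s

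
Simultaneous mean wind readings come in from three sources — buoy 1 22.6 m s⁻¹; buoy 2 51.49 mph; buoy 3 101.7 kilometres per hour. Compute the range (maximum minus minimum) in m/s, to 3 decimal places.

5.650 m/s

buoy 2: 51.49 mph = 23.01809 m/s.
buoy 3: 101.7 km/h = 28.25000 m/s.
Spread: 28.25000 − 22.60000 = 5.650 m/s.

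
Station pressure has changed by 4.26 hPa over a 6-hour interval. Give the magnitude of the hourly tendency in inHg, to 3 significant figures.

0.0210 inHg per hour

4.26 hPa / 6 h × 0.02953 inHg/hPa = 0.0210 inHg/h.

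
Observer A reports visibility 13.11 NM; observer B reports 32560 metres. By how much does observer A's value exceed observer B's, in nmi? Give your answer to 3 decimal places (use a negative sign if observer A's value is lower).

observer B: 32560 m = 17.58099 nmi.
Difference: 13.11000 − 17.58099 = -4.471 nmi.

-4.471 nmi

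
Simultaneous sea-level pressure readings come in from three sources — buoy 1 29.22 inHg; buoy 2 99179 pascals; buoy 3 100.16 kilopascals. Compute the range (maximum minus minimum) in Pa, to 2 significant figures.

1200 Pa

buoy 1: 29.22 inHg = 98950.29 Pa.
buoy 3: 100.16 kPa = 100160.00 Pa.
Spread: 100160.00 − 98950.29 = 1200 Pa.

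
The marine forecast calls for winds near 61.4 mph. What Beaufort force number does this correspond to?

Beaufort force 10

61.4 mph = 27.4 m/s, which is Beaufort 10 (storm, 24.5–28.4 m/s).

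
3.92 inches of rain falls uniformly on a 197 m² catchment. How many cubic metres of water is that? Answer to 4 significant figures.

Depth: 3.92 in × 25.4 = 99.568 mm.
1 mm over 1 m² is 1 L, so volume = 99.568 × 197 = 19614.896 L = 19.61 m³.

19.61 cubic metres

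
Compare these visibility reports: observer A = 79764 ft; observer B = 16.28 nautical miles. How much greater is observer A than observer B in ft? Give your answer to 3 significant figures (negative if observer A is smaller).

observer B: 16.28 nmi = 98919.16 ft.
Difference: 79764.00 − 98919.16 = -19200 ft.

-19200 ft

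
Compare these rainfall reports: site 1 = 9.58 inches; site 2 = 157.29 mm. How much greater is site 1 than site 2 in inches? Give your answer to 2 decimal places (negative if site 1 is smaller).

3.39 in

site 2: 157.29 mm = 6.1925 in.
Difference: 9.5800 − 6.1925 = 3.39 in.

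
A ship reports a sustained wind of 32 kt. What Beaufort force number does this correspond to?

32 kt lies in the Beaufort 7 band (near gale, 28–33 kt).

Beaufort force 7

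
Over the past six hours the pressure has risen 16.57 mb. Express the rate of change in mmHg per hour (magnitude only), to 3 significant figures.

16.57 mb / 6 h × 0.750062 mmHg/mb = 2.07 mmHg/h.

2.07 mmHg per hour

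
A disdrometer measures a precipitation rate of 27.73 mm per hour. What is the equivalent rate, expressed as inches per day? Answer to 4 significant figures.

26.20 in/day

27.73 mm/hour × 0.0393701 in/mm × 24 hour/day = 26.20 in/day.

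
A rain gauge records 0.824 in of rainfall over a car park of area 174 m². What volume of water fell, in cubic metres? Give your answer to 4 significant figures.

Depth: 0.824 in × 25.4 = 20.9296 mm.
1 mm over 1 m² is 1 L, so volume = 20.9296 × 174 = 3641.7504 L = 3.642 m³.

3.642 cubic metres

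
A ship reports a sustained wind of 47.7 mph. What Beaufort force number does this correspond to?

47.7 mph = 21.3 m/s, which is Beaufort 9 (strong gale, 20.8–24.4 m/s).

Beaufort force 9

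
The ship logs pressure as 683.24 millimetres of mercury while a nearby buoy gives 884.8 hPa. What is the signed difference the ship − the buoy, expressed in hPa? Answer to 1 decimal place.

the ship: 683.24 mmHg = 910.912 hPa.
Difference: 910.912 − 884.800 = 26.1 hPa.

26.1 hPa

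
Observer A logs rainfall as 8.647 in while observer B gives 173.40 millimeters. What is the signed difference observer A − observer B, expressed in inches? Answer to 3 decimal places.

1.820 in

observer B: 173.40 mm = 6.82677 in.
Difference: 8.64700 − 6.82677 = 1.820 in.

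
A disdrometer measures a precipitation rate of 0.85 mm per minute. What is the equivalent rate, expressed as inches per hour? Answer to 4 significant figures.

2.008 in/hour

0.85 mm/minute × 0.0393701 in/mm × 60 minute/hour = 2.008 in/hour.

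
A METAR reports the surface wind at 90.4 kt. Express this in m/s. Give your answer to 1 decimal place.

1 kt = 0.514444 m/s, so 90.4 × 0.514444 = 46.5 m/s.

46.5 m/s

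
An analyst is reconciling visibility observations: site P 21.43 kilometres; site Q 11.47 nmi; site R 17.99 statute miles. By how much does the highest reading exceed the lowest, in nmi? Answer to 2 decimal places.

site P: 21.43 km = 11.5713 nmi.
site R: 17.99 SM = 15.6329 nmi.
Spread: 15.6329 − 11.4700 = 4.16 nmi.

4.16 nmi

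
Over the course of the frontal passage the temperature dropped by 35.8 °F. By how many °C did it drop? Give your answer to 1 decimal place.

Converting a difference, only the 9/5 scale factor applies: Δ°C = 35.8 × 0.5556 = 19.9 °C.

19.9 °C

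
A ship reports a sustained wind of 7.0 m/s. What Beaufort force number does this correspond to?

Beaufort force 4

7.0 m/s lies in the Beaufort 4 band (moderate breeze, 5.5–7.9 m/s).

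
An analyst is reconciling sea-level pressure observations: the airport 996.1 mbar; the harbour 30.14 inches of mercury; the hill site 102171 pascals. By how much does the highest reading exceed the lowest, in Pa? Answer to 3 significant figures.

the airport: 996.1 mb = 99610.00 Pa.
the harbour: 30.14 inHg = 102065.76 Pa.
Spread: 102171.00 − 99610.00 = 2560 Pa.

2560 Pa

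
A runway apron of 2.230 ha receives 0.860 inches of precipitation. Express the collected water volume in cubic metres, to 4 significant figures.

Depth: 0.860 in × 25.4 = 21.844 mm.
Area: 2.230 ha = 22300 m².
1 mm over 1 m² is 1 L, so volume = 21.844 × 22300 = 487121.2 L = 487.1 m³.

487.1 cubic metres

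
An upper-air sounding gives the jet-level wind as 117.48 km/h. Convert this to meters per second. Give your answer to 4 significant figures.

32.63 m/s

1 km/h = 0.277778 m/s, so 117.48 × 0.277778 = 32.63 m/s.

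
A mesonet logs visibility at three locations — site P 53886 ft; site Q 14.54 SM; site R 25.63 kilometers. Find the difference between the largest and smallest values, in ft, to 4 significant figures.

30200 ft

site Q: 14.54 SM = 76771.20 ft.
site R: 25.63 km = 84087.93 ft.
Spread: 84087.93 − 53886.00 = 30200 ft.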